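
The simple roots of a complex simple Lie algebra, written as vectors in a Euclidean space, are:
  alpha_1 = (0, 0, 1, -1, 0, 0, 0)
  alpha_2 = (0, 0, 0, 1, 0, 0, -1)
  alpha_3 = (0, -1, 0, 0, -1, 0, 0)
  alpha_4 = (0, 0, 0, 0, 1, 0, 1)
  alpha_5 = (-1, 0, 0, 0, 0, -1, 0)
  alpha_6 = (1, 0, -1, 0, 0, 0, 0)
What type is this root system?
Compute the Cartan integers a_ij = 2(alpha_i, alpha_j)/(alpha_j, alpha_j); the resulting 6x6 Cartan matrix is
[[2, -1, 0, 0, 0, -1], [-1, 2, 0, -1, 0, 0], [0, 0, 2, -1, 0, 0], [0, -1, -1, 2, 0, 0], [0, 0, 0, 0, 2, -1], [-1, 0, 0, 0, -1, 2]].
All simple roots have the same length, so the diagram is simply laced. The associated Dynkin diagram is a chain of 6 nodes with single edges (A_6), so the type is A_6 (the algebra sl(7)).

type A_6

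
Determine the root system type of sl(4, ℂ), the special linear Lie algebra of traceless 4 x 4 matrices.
A_3 (sl(4))

This is sl(4), which has dimension 4^2 - 1 = 15 and rank 4 - 1 = 3 (a Cartan subalgebra is the diagonal traceless matrices). In the classification of classical Lie algebras, the special linear algebra sl(n+1) has type A_n; here n = 3, so the Dynkin diagram is a chain of 3 nodes with single edges (A_3). Hence the type is A_3.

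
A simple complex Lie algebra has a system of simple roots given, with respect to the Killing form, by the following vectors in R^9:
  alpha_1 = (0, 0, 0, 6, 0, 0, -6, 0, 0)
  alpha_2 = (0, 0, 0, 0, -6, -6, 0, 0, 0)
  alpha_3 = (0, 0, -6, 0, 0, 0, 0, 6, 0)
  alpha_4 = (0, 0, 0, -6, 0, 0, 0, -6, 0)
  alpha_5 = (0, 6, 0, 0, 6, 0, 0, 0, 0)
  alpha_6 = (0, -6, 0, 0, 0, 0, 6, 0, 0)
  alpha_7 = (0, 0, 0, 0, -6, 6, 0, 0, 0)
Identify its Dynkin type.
Compute the Cartan integers a_ij = 2(alpha_i, alpha_j)/(alpha_j, alpha_j); the resulting 7x7 Cartan matrix is
[[2, 0, 0, -1, 0, -1, 0], [0, 2, 0, 0, -1, 0, 0], [0, 0, 2, -1, 0, 0, 0], [-1, 0, -1, 2, 0, 0, 0], [0, -1, 0, 0, 2, -1, -1], [-1, 0, 0, 0, -1, 2, 0], [0, 0, 0, 0, -1, 0, 2]].
All simple roots have the same length, so the diagram is simply laced. The associated Dynkin diagram is a chain of 5 nodes with a fork of two nodes at one end (D_7), so the type is D_7 (the algebra so(14)).

type D_7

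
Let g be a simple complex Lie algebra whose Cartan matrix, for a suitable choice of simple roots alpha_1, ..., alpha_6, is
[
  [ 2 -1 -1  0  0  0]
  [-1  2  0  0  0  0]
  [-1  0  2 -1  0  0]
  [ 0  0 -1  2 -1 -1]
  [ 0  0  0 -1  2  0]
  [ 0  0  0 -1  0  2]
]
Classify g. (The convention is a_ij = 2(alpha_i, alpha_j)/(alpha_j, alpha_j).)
The matrix has rank 6 with 2's on the diagonal. Reading the off-diagonal entries as Dynkin edges (a single edge where a_ij = a_ji = -1; a double or triple edge where a_ij * a_ji = 2 or 3), the diagram is a chain of 4 nodes with a fork of two nodes at one end (D_6). One simple-root ordering that puts it in standard form is (alpha_2, alpha_1, alpha_3, alpha_4, alpha_6, alpha_5). So the algebra is type D_6, i.e. so(12).

D6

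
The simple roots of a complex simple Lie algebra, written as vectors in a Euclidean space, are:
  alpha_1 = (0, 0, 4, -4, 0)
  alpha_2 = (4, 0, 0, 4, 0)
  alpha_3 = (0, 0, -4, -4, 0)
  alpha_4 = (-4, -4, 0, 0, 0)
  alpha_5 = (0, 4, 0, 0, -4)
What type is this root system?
Compute the Cartan integers a_ij = 2(alpha_i, alpha_j)/(alpha_j, alpha_j); the resulting 5x5 Cartan matrix is
[[2, -1, 0, 0, 0], [-1, 2, -1, -1, 0], [0, -1, 2, 0, 0], [0, -1, 0, 2, -1], [0, 0, 0, -1, 2]].
All simple roots have the same length, so the diagram is simply laced. The associated Dynkin diagram is a chain of 3 nodes with a fork of two nodes at one end (D_5), so the type is D_5 (the algebra so(10)).

D_5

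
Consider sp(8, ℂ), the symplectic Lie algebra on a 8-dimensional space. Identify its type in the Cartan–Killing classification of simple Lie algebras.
C_4 (sp(8))

This is sp(8), which has dimension 8(8+1)/2 = 36 and rank 8/2 = 4. In the classification of classical Lie algebras, the symplectic algebra sp(2n) has type C_n; here n = 4, so the Dynkin diagram is a chain of 4 nodes with a double edge at one end; the terminal node there is the unique long simple root (C_4). Hence the type is C_4.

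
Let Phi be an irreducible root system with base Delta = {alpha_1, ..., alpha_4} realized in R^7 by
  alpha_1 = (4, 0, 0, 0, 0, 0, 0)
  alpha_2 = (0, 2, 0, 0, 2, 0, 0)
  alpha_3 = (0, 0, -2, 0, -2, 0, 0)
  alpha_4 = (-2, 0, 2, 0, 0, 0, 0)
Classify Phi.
Compute the Cartan integers a_ij = 2(alpha_i, alpha_j)/(alpha_j, alpha_j); the resulting 4x4 Cartan matrix is
[[2, 0, 0, -2], [0, 2, -1, 0], [0, -1, 2, -1], [-1, 0, -1, 2]].
The roots have two lengths (squared-length ratio 2:1); the short ones are alpha_{2,3,4}. The associated Dynkin diagram is a chain of 4 nodes with a double edge at one end; the terminal node there is the unique long simple root (C_4), so the type is C_4 (the algebra sp(8)).

type C_4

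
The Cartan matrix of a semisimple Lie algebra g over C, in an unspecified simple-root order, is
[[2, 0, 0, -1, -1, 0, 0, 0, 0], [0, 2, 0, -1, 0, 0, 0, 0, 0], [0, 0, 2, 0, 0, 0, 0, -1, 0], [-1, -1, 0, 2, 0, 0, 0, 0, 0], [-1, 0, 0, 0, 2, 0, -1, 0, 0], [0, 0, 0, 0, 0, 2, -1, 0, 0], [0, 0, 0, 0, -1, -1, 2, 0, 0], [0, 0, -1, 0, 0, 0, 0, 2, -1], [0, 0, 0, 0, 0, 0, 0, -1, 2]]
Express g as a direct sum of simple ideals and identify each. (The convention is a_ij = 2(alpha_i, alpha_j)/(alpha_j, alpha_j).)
The diagram associated to this matrix has two connected components: the simple roots {alpha_3, alpha_8, alpha_9} form a chain of 3 nodes with single edges (A_3), and {alpha_1, alpha_2, alpha_4, alpha_5, alpha_6, alpha_7} form a chain of 6 nodes with single edges (A_6). A semisimple Lie algebra decomposes uniquely as the direct sum of simple ideals, one per connected component of its Dynkin diagram, so g ≅ A_3 ⊕ A_6 (dimension 15 + 48 = 63).

A_3 (sl(4)) + A_6 (sl(7))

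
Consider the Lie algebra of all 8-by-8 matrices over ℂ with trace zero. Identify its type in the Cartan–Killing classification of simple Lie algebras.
This is sl(8), which has dimension 8^2 - 1 = 63 and rank 8 - 1 = 7 (a Cartan subalgebra is the diagonal traceless matrices). In the classification of classical Lie algebras, the special linear algebra sl(n+1) has type A_n; here n = 7, so the Dynkin diagram is a chain of 7 nodes with single edges (A_7). Hence the type is A_7.

type A_7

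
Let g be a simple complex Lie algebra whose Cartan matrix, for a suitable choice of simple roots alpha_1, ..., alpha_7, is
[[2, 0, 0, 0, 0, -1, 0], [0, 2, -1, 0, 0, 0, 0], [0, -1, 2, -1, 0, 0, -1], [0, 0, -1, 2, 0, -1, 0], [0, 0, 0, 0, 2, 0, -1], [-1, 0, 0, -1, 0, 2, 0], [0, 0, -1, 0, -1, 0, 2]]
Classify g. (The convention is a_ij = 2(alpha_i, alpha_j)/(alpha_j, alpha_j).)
The matrix has rank 7 with 2's on the diagonal. Reading the off-diagonal entries as Dynkin edges (a single edge where a_ij = a_ji = -1; a double or triple edge where a_ij * a_ji = 2 or 3), the diagram is a chain of 6 nodes with one extra node attached to the third node from one end (E_7). One simple-root ordering that puts it in standard form is (alpha_5, alpha_2, alpha_7, alpha_3, alpha_4, alpha_6, alpha_1). So the algebra is type E_7.

type E_7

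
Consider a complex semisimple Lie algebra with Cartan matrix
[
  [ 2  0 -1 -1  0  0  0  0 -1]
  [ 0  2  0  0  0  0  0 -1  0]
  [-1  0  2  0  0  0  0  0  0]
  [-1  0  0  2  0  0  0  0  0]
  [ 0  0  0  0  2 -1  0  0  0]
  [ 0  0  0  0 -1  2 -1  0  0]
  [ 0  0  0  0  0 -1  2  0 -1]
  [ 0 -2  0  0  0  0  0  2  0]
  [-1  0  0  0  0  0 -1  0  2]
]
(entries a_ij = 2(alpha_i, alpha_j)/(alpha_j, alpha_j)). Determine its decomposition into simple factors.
B_2 (so(5)) + D_7 (so(14))

The diagram associated to this matrix has two connected components: the simple roots {alpha_2, alpha_8} form a chain of 2 nodes with a double edge at one end; the terminal node there is the unique short simple root (B_2), and {alpha_1, alpha_3, alpha_4, alpha_5, alpha_6, alpha_7, alpha_9} form a chain of 5 nodes with a fork of two nodes at one end (D_7). A semisimple Lie algebra decomposes uniquely as the direct sum of simple ideals, one per connected component of its Dynkin diagram, so g ≅ B_2 ⊕ D_7 (dimension 10 + 91 = 101).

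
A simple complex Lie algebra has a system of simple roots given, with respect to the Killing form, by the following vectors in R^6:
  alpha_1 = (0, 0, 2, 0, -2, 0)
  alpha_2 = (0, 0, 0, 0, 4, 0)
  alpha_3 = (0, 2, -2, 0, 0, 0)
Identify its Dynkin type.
C_3

Compute the Cartan integers a_ij = 2(alpha_i, alpha_j)/(alpha_j, alpha_j); the resulting 3x3 Cartan matrix is
[[2, -1, -1], [-2, 2, 0], [-1, 0, 2]].
The roots have two lengths (squared-length ratio 2:1); the short ones are alpha_{1,3}. The associated Dynkin diagram is a chain of 3 nodes with a double edge at one end; the terminal node there is the unique long simple root (C_3), so the type is C_3 (the algebra sp(6)).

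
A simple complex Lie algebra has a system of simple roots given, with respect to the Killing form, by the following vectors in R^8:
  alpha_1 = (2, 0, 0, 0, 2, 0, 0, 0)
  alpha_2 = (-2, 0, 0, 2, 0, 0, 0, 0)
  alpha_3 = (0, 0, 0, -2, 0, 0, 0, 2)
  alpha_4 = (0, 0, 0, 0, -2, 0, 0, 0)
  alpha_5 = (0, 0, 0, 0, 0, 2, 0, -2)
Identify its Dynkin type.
B5

Compute the Cartan integers a_ij = 2(alpha_i, alpha_j)/(alpha_j, alpha_j); the resulting 5x5 Cartan matrix is
[[2, -1, 0, -2, 0], [-1, 2, -1, 0, 0], [0, -1, 2, 0, -1], [-1, 0, 0, 2, 0], [0, 0, -1, 0, 2]].
The roots have two lengths (squared-length ratio 2:1); the short ones are alpha_{4}. The associated Dynkin diagram is a chain of 5 nodes with a double edge at one end; the terminal node there is the unique short simple root (B_5), so the type is B_5 (the algebra so(11)).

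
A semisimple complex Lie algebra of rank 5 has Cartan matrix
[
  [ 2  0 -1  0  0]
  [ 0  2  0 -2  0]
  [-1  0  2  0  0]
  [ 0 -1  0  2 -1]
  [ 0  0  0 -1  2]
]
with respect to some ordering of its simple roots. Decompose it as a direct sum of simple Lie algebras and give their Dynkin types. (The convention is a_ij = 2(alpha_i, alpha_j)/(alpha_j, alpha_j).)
The diagram associated to this matrix has two connected components: the simple roots {alpha_1, alpha_3} form a chain of 2 nodes with single edges (A_2), and {alpha_2, alpha_4, alpha_5} form a chain of 3 nodes with a double edge at one end; the terminal node there is the unique long simple root (C_3). A semisimple Lie algebra decomposes uniquely as the direct sum of simple ideals, one per connected component of its Dynkin diagram, so g ≅ A_2 ⊕ C_3 (dimension 8 + 21 = 29).

A2 ⊕ C3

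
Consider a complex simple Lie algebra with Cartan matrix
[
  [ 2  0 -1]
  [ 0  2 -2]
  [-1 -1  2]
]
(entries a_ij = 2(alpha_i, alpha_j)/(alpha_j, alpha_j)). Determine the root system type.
The matrix has rank 3 with 2's on the diagonal. Reading the off-diagonal entries as Dynkin edges (a single edge where a_ij = a_ji = -1; a double or triple edge where a_ij * a_ji = 2 or 3), the diagram is a chain of 3 nodes with a double edge at one end; the terminal node there is the unique long simple root (C_3). One simple-root ordering that puts it in standard form is (alpha_1, alpha_3, alpha_2). So the algebra is type C_3, i.e. sp(6).

type C_3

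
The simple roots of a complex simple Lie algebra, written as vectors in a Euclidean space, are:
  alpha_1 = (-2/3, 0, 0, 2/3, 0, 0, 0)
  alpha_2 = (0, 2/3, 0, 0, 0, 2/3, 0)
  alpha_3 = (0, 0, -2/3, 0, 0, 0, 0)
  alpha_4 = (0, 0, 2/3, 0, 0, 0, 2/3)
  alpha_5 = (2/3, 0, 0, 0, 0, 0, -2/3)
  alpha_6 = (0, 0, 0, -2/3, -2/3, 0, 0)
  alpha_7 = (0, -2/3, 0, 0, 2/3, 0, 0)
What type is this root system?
B7

Compute the Cartan integers a_ij = 2(alpha_i, alpha_j)/(alpha_j, alpha_j); the resulting 7x7 Cartan matrix is
[[2, 0, 0, 0, -1, -1, 0], [0, 2, 0, 0, 0, 0, -1], [0, 0, 2, -1, 0, 0, 0], [0, 0, -2, 2, -1, 0, 0], [-1, 0, 0, -1, 2, 0, 0], [-1, 0, 0, 0, 0, 2, -1], [0, -1, 0, 0, 0, -1, 2]].
The roots have two lengths (squared-length ratio 2:1); the short ones are alpha_{3}. The associated Dynkin diagram is a chain of 7 nodes with a double edge at one end; the terminal node there is the unique short simple root (B_7), so the type is B_7 (the algebra so(15)).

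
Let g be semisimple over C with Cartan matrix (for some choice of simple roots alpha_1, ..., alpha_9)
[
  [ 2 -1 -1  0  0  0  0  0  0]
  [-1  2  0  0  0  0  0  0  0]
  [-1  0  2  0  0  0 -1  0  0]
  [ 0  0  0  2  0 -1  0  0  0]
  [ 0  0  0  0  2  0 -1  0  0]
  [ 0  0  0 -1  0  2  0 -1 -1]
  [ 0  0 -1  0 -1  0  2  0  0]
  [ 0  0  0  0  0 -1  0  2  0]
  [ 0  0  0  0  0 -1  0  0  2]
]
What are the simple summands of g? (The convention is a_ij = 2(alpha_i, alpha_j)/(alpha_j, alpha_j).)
A_5 (sl(6)) + D_4 (so(8))

The diagram associated to this matrix has two connected components: the simple roots {alpha_1, alpha_2, alpha_3, alpha_5, alpha_7} form a chain of 5 nodes with single edges (A_5), and {alpha_4, alpha_6, alpha_8, alpha_9} form a chain of 2 nodes with a fork of two nodes at one end (D_4). A semisimple Lie algebra decomposes uniquely as the direct sum of simple ideals, one per connected component of its Dynkin diagram, so g ≅ A_5 ⊕ D_4 (dimension 35 + 28 = 63).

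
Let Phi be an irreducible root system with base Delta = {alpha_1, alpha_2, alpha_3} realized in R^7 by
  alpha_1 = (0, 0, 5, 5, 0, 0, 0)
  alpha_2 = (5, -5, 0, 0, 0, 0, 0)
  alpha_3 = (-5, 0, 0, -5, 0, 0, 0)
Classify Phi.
Compute the Cartan integers a_ij = 2(alpha_i, alpha_j)/(alpha_j, alpha_j); the resulting 3x3 Cartan matrix is
[[2, 0, -1], [0, 2, -1], [-1, -1, 2]].
All simple roots have the same length, so the diagram is simply laced. The associated Dynkin diagram is a chain of 3 nodes with single edges (A_3), so the type is A_3 (the algebra sl(4)).

A_3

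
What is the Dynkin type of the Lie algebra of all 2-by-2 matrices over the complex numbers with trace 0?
A_1 (sl(2))

This is sl(2), which has dimension 2^2 - 1 = 3 and rank 2 - 1 = 1 (a Cartan subalgebra is the diagonal traceless matrices). In the classification of classical Lie algebras, the special linear algebra sl(n+1) has type A_n; here n = 1, so the Dynkin diagram is a chain of 1 nodes with single edges (A_1). Hence the type is A_1.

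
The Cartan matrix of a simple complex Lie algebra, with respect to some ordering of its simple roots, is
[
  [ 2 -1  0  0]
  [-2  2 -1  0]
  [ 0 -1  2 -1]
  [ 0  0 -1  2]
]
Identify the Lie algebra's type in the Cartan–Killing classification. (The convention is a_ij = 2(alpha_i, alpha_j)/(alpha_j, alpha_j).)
The matrix has rank 4 with 2's on the diagonal. Reading the off-diagonal entries as Dynkin edges (a single edge where a_ij = a_ji = -1; a double or triple edge where a_ij * a_ji = 2 or 3), the diagram is a chain of 4 nodes with a double edge at one end; the terminal node there is the unique short simple root (B_4). One simple-root ordering that puts it in standard form is (alpha_4, alpha_3, alpha_2, alpha_1). So the algebra is type B_4, i.e. so(9).

B_4 (so(9))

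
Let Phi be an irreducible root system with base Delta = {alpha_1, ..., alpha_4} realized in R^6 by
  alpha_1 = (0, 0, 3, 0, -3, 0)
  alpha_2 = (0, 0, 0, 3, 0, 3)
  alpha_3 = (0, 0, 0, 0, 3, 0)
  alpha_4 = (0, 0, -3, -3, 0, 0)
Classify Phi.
B4

Compute the Cartan integers a_ij = 2(alpha_i, alpha_j)/(alpha_j, alpha_j); the resulting 4x4 Cartan matrix is
[[2, 0, -2, -1], [0, 2, 0, -1], [-1, 0, 2, 0], [-1, -1, 0, 2]].
The roots have two lengths (squared-length ratio 2:1); the short ones are alpha_{3}. The associated Dynkin diagram is a chain of 4 nodes with a double edge at one end; the terminal node there is the unique short simple root (B_4), so the type is B_4 (the algebra so(9)).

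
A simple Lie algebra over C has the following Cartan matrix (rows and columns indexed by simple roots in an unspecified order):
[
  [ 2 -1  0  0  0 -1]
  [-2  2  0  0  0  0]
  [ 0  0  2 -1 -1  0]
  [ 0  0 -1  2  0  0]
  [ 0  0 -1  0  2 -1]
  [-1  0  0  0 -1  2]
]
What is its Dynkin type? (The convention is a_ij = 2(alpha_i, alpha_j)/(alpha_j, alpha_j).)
The matrix has rank 6 with 2's on the diagonal. Reading the off-diagonal entries as Dynkin edges (a single edge where a_ij = a_ji = -1; a double or triple edge where a_ij * a_ji = 2 or 3), the diagram is a chain of 6 nodes with a double edge at one end; the terminal node there is the unique long simple root (C_6). One simple-root ordering that puts it in standard form is (alpha_4, alpha_3, alpha_5, alpha_6, alpha_1, alpha_2). So the algebra is type C_6, i.e. sp(12).

C6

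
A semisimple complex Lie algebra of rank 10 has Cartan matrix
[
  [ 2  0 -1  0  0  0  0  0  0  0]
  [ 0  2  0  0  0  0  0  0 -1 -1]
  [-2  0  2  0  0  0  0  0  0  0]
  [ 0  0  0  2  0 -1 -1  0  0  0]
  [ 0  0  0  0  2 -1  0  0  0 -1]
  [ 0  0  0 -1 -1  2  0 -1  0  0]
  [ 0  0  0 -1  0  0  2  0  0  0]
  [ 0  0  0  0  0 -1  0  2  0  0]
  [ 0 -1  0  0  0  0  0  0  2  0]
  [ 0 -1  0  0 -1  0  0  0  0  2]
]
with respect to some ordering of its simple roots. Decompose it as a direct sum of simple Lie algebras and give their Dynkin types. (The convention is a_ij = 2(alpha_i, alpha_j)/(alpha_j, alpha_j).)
B_2 ⊕ E_8

The diagram associated to this matrix has two connected components: the simple roots {alpha_1, alpha_3} form a chain of 2 nodes with a double edge at one end; the terminal node there is the unique short simple root (B_2), and {alpha_2, alpha_4, alpha_5, alpha_6, alpha_7, alpha_8, alpha_9, alpha_10} form a chain of 7 nodes with one extra node attached to the third node from one end (E_8). A semisimple Lie algebra decomposes uniquely as the direct sum of simple ideals, one per connected component of its Dynkin diagram, so g ≅ B_2 ⊕ E_8 (dimension 10 + 248 = 258).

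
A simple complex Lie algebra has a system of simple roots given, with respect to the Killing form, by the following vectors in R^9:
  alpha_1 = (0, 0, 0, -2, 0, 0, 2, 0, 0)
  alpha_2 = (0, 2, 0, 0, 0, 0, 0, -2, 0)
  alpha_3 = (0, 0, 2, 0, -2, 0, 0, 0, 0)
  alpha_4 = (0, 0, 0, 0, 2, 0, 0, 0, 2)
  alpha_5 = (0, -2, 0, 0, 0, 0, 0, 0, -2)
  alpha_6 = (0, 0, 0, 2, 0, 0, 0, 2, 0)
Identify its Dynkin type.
A_6

Compute the Cartan integers a_ij = 2(alpha_i, alpha_j)/(alpha_j, alpha_j); the resulting 6x6 Cartan matrix is
[[2, 0, 0, 0, 0, -1], [0, 2, 0, 0, -1, -1], [0, 0, 2, -1, 0, 0], [0, 0, -1, 2, -1, 0], [0, -1, 0, -1, 2, 0], [-1, -1, 0, 0, 0, 2]].
All simple roots have the same length, so the diagram is simply laced. The associated Dynkin diagram is a chain of 6 nodes with single edges (A_6), so the type is A_6 (the algebra sl(7)).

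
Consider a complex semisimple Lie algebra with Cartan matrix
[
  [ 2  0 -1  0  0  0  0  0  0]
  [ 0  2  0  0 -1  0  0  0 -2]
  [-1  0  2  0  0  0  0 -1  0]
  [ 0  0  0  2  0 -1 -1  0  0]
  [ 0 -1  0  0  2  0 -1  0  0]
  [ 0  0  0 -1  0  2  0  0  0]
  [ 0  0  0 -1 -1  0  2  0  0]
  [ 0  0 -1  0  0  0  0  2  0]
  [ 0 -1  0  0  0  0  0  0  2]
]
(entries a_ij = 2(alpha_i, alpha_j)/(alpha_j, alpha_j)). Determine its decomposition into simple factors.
A_3 + B_6

The diagram associated to this matrix has two connected components: the simple roots {alpha_1, alpha_3, alpha_8} form a chain of 3 nodes with single edges (A_3), and {alpha_2, alpha_4, alpha_5, alpha_6, alpha_7, alpha_9} form a chain of 6 nodes with a double edge at one end; the terminal node there is the unique short simple root (B_6). A semisimple Lie algebra decomposes uniquely as the direct sum of simple ideals, one per connected component of its Dynkin diagram, so g ≅ A_3 ⊕ B_6 (dimension 15 + 78 = 93).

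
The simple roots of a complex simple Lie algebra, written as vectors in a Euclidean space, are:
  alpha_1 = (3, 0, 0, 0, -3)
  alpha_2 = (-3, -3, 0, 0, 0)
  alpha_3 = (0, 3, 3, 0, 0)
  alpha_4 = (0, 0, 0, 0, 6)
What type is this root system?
Compute the Cartan integers a_ij = 2(alpha_i, alpha_j)/(alpha_j, alpha_j); the resulting 4x4 Cartan matrix is
[[2, -1, 0, -1], [-1, 2, -1, 0], [0, -1, 2, 0], [-2, 0, 0, 2]].
The roots have two lengths (squared-length ratio 2:1); the short ones are alpha_{1,2,3}. The associated Dynkin diagram is a chain of 4 nodes with a double edge at one end; the terminal node there is the unique long simple root (C_4), so the type is C_4 (the algebra sp(8)).

type C_4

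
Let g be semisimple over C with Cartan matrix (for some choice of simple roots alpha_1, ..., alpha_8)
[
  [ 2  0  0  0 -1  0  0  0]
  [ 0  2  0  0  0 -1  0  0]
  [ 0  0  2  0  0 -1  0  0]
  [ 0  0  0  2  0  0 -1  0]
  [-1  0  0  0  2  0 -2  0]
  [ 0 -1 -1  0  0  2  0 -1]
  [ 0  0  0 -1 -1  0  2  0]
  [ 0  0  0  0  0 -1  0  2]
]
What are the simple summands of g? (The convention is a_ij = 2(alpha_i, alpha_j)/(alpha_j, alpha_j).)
The diagram associated to this matrix has two connected components: the simple roots {alpha_2, alpha_3, alpha_6, alpha_8} form a chain of 2 nodes with a fork of two nodes at one end (D_4), and {alpha_1, alpha_4, alpha_5, alpha_7} form a chain of 4 nodes with a double edge between the middle two (F_4). A semisimple Lie algebra decomposes uniquely as the direct sum of simple ideals, one per connected component of its Dynkin diagram, so g ≅ D_4 ⊕ F_4 (dimension 28 + 52 = 80).

D4 ⊕ F4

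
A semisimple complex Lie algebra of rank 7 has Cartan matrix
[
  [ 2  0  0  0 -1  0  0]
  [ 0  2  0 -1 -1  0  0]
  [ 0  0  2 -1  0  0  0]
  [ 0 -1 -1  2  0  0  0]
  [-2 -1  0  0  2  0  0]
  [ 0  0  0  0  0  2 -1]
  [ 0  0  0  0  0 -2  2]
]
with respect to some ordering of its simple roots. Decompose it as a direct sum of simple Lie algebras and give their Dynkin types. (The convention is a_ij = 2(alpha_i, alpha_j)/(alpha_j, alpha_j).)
B_2 (so(5)) + B_5 (so(11))

The diagram associated to this matrix has two connected components: the simple roots {alpha_6, alpha_7} form a chain of 2 nodes with a double edge at one end; the terminal node there is the unique short simple root (B_2), and {alpha_1, alpha_2, alpha_3, alpha_4, alpha_5} form a chain of 5 nodes with a double edge at one end; the terminal node there is the unique short simple root (B_5). A semisimple Lie algebra decomposes uniquely as the direct sum of simple ideals, one per connected component of its Dynkin diagram, so g ≅ B_2 ⊕ B_5 (dimension 10 + 55 = 65).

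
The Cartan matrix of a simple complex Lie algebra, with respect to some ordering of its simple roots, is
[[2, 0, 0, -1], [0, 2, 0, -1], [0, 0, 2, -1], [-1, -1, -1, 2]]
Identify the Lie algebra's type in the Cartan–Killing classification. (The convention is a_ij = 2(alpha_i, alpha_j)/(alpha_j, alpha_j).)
D_4

The matrix has rank 4 with 2's on the diagonal. Reading the off-diagonal entries as Dynkin edges (a single edge where a_ij = a_ji = -1; a double or triple edge where a_ij * a_ji = 2 or 3), the diagram is a chain of 2 nodes with a fork of two nodes at one end (D_4). One simple-root ordering that puts it in standard form is (alpha_2, alpha_4, alpha_1, alpha_3). So the algebra is type D_4, i.e. so(8).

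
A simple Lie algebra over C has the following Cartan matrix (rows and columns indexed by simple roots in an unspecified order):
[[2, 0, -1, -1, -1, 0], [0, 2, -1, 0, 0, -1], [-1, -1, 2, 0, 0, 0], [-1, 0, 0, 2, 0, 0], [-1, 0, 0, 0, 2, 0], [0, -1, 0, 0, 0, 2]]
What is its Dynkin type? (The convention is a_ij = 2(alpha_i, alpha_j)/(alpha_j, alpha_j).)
The matrix has rank 6 with 2's on the diagonal. Reading the off-diagonal entries as Dynkin edges (a single edge where a_ij = a_ji = -1; a double or triple edge where a_ij * a_ji = 2 or 3), the diagram is a chain of 4 nodes with a fork of two nodes at one end (D_6). One simple-root ordering that puts it in standard form is (alpha_6, alpha_2, alpha_3, alpha_1, alpha_4, alpha_5). So the algebra is type D_6, i.e. so(12).

type D_6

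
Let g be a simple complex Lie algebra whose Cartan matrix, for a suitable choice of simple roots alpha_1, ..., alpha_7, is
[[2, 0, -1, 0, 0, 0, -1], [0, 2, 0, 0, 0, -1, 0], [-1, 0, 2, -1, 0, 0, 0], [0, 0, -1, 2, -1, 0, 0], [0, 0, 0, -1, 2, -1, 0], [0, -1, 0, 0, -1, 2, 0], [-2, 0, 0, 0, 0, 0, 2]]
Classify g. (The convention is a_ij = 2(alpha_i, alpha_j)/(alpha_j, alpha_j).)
C7

The matrix has rank 7 with 2's on the diagonal. Reading the off-diagonal entries as Dynkin edges (a single edge where a_ij = a_ji = -1; a double or triple edge where a_ij * a_ji = 2 or 3), the diagram is a chain of 7 nodes with a double edge at one end; the terminal node there is the unique long simple root (C_7). One simple-root ordering that puts it in standard form is (alpha_2, alpha_6, alpha_5, alpha_4, alpha_3, alpha_1, alpha_7). So the algebra is type C_7, i.e. sp(14).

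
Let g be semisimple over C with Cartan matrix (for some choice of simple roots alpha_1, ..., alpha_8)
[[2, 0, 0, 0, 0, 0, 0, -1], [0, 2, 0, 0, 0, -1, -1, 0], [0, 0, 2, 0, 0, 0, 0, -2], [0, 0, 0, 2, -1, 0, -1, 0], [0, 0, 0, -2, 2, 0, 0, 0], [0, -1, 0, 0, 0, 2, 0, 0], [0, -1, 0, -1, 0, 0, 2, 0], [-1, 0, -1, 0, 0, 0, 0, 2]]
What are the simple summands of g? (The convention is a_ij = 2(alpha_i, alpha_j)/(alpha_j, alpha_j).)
The diagram associated to this matrix has two connected components: the simple roots {alpha_1, alpha_3, alpha_8} form a chain of 3 nodes with a double edge at one end; the terminal node there is the unique long simple root (C_3), and {alpha_2, alpha_4, alpha_5, alpha_6, alpha_7} form a chain of 5 nodes with a double edge at one end; the terminal node there is the unique long simple root (C_5). A semisimple Lie algebra decomposes uniquely as the direct sum of simple ideals, one per connected component of its Dynkin diagram, so g ≅ C_3 ⊕ C_5 (dimension 21 + 55 = 76).

C3 + C5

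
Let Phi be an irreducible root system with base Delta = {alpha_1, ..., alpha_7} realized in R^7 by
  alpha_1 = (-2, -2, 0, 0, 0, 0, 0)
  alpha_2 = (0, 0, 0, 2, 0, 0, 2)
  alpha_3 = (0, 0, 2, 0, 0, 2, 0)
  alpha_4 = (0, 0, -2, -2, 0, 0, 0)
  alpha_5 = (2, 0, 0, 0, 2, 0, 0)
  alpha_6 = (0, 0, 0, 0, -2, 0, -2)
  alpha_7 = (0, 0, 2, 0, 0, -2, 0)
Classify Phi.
D7

Compute the Cartan integers a_ij = 2(alpha_i, alpha_j)/(alpha_j, alpha_j); the resulting 7x7 Cartan matrix is
[[2, 0, 0, 0, -1, 0, 0], [0, 2, 0, -1, 0, -1, 0], [0, 0, 2, -1, 0, 0, 0], [0, -1, -1, 2, 0, 0, -1], [-1, 0, 0, 0, 2, -1, 0], [0, -1, 0, 0, -1, 2, 0], [0, 0, 0, -1, 0, 0, 2]].
All simple roots have the same length, so the diagram is simply laced. The associated Dynkin diagram is a chain of 5 nodes with a fork of two nodes at one end (D_7), so the type is D_7 (the algebra so(14)).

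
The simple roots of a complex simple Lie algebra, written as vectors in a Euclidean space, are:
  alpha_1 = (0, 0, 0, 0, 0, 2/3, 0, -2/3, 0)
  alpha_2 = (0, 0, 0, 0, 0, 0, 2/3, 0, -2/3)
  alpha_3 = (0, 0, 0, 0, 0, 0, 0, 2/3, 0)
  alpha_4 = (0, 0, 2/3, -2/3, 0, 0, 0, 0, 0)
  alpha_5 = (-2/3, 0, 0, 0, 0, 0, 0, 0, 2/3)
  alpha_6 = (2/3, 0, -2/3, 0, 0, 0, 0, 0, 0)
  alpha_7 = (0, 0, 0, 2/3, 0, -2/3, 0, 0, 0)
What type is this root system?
Compute the Cartan integers a_ij = 2(alpha_i, alpha_j)/(alpha_j, alpha_j); the resulting 7x7 Cartan matrix is
[[2, 0, -2, 0, 0, 0, -1], [0, 2, 0, 0, -1, 0, 0], [-1, 0, 2, 0, 0, 0, 0], [0, 0, 0, 2, 0, -1, -1], [0, -1, 0, 0, 2, -1, 0], [0, 0, 0, -1, -1, 2, 0], [-1, 0, 0, -1, 0, 0, 2]].
The roots have two lengths (squared-length ratio 2:1); the short ones are alpha_{3}. The associated Dynkin diagram is a chain of 7 nodes with a double edge at one end; the terminal node there is the unique short simple root (B_7), so the type is B_7 (the algebra so(15)).

B_7 (so(15))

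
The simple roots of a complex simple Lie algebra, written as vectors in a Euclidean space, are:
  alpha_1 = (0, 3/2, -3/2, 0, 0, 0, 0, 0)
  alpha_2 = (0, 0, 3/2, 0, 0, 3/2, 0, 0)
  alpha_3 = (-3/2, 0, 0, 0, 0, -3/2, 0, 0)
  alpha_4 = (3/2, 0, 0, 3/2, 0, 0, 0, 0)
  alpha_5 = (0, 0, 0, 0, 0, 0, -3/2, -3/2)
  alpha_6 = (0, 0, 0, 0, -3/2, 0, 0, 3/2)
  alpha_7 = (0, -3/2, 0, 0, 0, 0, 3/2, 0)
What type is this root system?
Compute the Cartan integers a_ij = 2(alpha_i, alpha_j)/(alpha_j, alpha_j); the resulting 7x7 Cartan matrix is
[[2, -1, 0, 0, 0, 0, -1], [-1, 2, -1, 0, 0, 0, 0], [0, -1, 2, -1, 0, 0, 0], [0, 0, -1, 2, 0, 0, 0], [0, 0, 0, 0, 2, -1, -1], [0, 0, 0, 0, -1, 2, 0], [-1, 0, 0, 0, -1, 0, 2]].
All simple roots have the same length, so the diagram is simply laced. The associated Dynkin diagram is a chain of 7 nodes with single edges (A_7), so the type is A_7 (the algebra sl(8)).

type A_7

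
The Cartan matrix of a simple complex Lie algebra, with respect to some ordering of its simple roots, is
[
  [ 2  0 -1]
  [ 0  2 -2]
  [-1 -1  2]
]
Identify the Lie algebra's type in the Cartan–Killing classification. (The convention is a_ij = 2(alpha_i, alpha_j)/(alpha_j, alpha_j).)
The matrix has rank 3 with 2's on the diagonal. Reading the off-diagonal entries as Dynkin edges (a single edge where a_ij = a_ji = -1; a double or triple edge where a_ij * a_ji = 2 or 3), the diagram is a chain of 3 nodes with a double edge at one end; the terminal node there is the unique long simple root (C_3). One simple-root ordering that puts it in standard form is (alpha_1, alpha_3, alpha_2). So the algebra is type C_3, i.e. sp(6).

C_3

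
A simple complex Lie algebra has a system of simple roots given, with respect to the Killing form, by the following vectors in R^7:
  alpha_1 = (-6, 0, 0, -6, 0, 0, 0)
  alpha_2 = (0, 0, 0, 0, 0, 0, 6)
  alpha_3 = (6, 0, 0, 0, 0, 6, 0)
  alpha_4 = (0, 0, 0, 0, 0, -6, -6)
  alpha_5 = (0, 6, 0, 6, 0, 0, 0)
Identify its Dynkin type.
B_5

Compute the Cartan integers a_ij = 2(alpha_i, alpha_j)/(alpha_j, alpha_j); the resulting 5x5 Cartan matrix is
[[2, 0, -1, 0, -1], [0, 2, 0, -1, 0], [-1, 0, 2, -1, 0], [0, -2, -1, 2, 0], [-1, 0, 0, 0, 2]].
The roots have two lengths (squared-length ratio 2:1); the short ones are alpha_{2}. The associated Dynkin diagram is a chain of 5 nodes with a double edge at one end; the terminal node there is the unique short simple root (B_5), so the type is B_5 (the algebra so(11)).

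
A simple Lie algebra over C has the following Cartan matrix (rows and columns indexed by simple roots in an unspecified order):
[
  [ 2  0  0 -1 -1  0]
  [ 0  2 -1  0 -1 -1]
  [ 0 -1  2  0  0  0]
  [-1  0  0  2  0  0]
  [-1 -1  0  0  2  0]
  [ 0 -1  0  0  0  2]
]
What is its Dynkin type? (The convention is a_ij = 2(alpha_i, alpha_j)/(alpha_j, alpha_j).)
The matrix has rank 6 with 2's on the diagonal. Reading the off-diagonal entries as Dynkin edges (a single edge where a_ij = a_ji = -1; a double or triple edge where a_ij * a_ji = 2 or 3), the diagram is a chain of 4 nodes with a fork of two nodes at one end (D_6). One simple-root ordering that puts it in standard form is (alpha_4, alpha_1, alpha_5, alpha_2, alpha_6, alpha_3). So the algebra is type D_6, i.e. so(12).

type D_6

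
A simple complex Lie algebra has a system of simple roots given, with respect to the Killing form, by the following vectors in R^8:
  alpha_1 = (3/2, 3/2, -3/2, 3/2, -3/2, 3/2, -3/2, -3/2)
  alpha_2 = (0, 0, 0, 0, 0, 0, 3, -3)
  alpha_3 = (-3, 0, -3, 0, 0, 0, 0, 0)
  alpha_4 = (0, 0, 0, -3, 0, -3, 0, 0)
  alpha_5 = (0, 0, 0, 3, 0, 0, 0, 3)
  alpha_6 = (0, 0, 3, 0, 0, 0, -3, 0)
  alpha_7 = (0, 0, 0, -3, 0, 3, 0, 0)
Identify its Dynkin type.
Compute the Cartan integers a_ij = 2(alpha_i, alpha_j)/(alpha_j, alpha_j); the resulting 7x7 Cartan matrix is
[[2, 0, 0, -1, 0, 0, 0], [0, 2, 0, 0, -1, -1, 0], [0, 0, 2, 0, 0, -1, 0], [-1, 0, 0, 2, -1, 0, 0], [0, -1, 0, -1, 2, 0, -1], [0, -1, -1, 0, 0, 2, 0], [0, 0, 0, 0, -1, 0, 2]].
All simple roots have the same length, so the diagram is simply laced. The associated Dynkin diagram is a chain of 6 nodes with one extra node attached to the third node from one end (E_7), so the type is E_7.

E_7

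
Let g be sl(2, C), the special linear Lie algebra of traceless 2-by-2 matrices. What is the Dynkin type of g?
This is sl(2), which has dimension 2^2 - 1 = 3 and rank 2 - 1 = 1 (a Cartan subalgebra is the diagonal traceless matrices). In the classification of classical Lie algebras, the special linear algebra sl(n+1) has type A_n; here n = 1, so the Dynkin diagram is a chain of 1 nodes with single edges (A_1). Hence the type is A_1.

A_1 (sl(2))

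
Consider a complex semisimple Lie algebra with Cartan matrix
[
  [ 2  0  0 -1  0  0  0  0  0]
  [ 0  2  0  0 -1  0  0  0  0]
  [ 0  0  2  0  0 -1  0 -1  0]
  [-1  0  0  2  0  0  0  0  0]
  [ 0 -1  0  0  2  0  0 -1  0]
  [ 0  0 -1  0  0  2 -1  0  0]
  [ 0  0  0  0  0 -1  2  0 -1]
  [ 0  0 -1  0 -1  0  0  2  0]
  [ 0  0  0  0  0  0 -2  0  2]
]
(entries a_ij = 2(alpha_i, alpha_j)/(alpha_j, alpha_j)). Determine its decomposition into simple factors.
A_2 (sl(3)) ⊕ C_7 (sp(14))

The diagram associated to this matrix has two connected components: the simple roots {alpha_1, alpha_4} form a chain of 2 nodes with single edges (A_2), and {alpha_2, alpha_3, alpha_5, alpha_6, alpha_7, alpha_8, alpha_9} form a chain of 7 nodes with a double edge at one end; the terminal node there is the unique long simple root (C_7). A semisimple Lie algebra decomposes uniquely as the direct sum of simple ideals, one per connected component of its Dynkin diagram, so g ≅ A_2 ⊕ C_7 (dimension 8 + 105 = 113).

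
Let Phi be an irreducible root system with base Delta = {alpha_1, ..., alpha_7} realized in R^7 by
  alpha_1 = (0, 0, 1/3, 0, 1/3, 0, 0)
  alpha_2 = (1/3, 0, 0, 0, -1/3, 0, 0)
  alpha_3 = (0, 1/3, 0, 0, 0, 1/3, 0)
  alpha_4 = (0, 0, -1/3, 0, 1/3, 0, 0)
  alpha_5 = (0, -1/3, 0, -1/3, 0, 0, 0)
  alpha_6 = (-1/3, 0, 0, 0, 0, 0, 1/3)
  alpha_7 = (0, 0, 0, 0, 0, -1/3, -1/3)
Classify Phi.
D7

Compute the Cartan integers a_ij = 2(alpha_i, alpha_j)/(alpha_j, alpha_j); the resulting 7x7 Cartan matrix is
[[2, -1, 0, 0, 0, 0, 0], [-1, 2, 0, -1, 0, -1, 0], [0, 0, 2, 0, -1, 0, -1], [0, -1, 0, 2, 0, 0, 0], [0, 0, -1, 0, 2, 0, 0], [0, -1, 0, 0, 0, 2, -1], [0, 0, -1, 0, 0, -1, 2]].
All simple roots have the same length, so the diagram is simply laced. The associated Dynkin diagram is a chain of 5 nodes with a fork of two nodes at one end (D_7), so the type is D_7 (the algebra so(14)).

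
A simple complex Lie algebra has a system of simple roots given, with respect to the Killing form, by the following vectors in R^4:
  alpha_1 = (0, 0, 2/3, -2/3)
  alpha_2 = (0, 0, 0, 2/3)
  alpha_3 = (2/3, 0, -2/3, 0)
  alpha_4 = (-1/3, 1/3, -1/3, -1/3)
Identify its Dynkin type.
Compute the Cartan integers a_ij = 2(alpha_i, alpha_j)/(alpha_j, alpha_j); the resulting 4x4 Cartan matrix is
[[2, -2, -1, 0], [-1, 2, 0, -1], [-1, 0, 2, 0], [0, -1, 0, 2]].
The roots have two lengths (squared-length ratio 2:1); the short ones are alpha_{2,4}. The associated Dynkin diagram is a chain of 4 nodes with a double edge between the middle two (F_4), so the type is F_4.

F_4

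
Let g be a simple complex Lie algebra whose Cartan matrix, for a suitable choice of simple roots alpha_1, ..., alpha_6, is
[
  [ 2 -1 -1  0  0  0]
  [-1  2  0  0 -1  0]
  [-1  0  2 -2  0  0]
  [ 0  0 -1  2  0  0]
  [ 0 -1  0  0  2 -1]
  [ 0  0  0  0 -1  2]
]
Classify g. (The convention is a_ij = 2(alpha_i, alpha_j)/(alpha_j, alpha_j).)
B_6 (so(13))

The matrix has rank 6 with 2's on the diagonal. Reading the off-diagonal entries as Dynkin edges (a single edge where a_ij = a_ji = -1; a double or triple edge where a_ij * a_ji = 2 or 3), the diagram is a chain of 6 nodes with a double edge at one end; the terminal node there is the unique short simple root (B_6). One simple-root ordering that puts it in standard form is (alpha_6, alpha_5, alpha_2, alpha_1, alpha_3, alpha_4). So the algebra is type B_6, i.e. so(13).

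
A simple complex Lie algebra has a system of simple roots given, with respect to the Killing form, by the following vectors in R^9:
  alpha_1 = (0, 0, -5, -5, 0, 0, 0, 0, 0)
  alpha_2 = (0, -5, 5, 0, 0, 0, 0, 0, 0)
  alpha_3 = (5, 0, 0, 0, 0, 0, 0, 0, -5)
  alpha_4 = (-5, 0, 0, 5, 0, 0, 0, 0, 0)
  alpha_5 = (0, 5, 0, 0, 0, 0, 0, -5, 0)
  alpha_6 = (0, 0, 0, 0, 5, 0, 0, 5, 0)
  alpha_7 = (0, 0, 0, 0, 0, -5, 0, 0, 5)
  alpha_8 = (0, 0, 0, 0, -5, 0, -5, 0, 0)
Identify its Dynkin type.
A_8 (sl(9))

Compute the Cartan integers a_ij = 2(alpha_i, alpha_j)/(alpha_j, alpha_j); the resulting 8x8 Cartan matrix is
[[2, -1, 0, -1, 0, 0, 0, 0], [-1, 2, 0, 0, -1, 0, 0, 0], [0, 0, 2, -1, 0, 0, -1, 0], [-1, 0, -1, 2, 0, 0, 0, 0], [0, -1, 0, 0, 2, -1, 0, 0], [0, 0, 0, 0, -1, 2, 0, -1], [0, 0, -1, 0, 0, 0, 2, 0], [0, 0, 0, 0, 0, -1, 0, 2]].
All simple roots have the same length, so the diagram is simply laced. The associated Dynkin diagram is a chain of 8 nodes with single edges (A_8), so the type is A_8 (the algebra sl(9)).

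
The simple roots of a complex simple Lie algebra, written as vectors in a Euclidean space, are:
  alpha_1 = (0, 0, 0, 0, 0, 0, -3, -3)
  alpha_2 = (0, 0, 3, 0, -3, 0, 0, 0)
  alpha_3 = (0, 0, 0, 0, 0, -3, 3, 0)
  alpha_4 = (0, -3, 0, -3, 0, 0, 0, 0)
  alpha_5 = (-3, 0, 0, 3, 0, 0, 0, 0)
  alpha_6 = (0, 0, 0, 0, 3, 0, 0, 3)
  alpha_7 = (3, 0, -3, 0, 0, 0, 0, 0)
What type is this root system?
A_7

Compute the Cartan integers a_ij = 2(alpha_i, alpha_j)/(alpha_j, alpha_j); the resulting 7x7 Cartan matrix is
[[2, 0, -1, 0, 0, -1, 0], [0, 2, 0, 0, 0, -1, -1], [-1, 0, 2, 0, 0, 0, 0], [0, 0, 0, 2, -1, 0, 0], [0, 0, 0, -1, 2, 0, -1], [-1, -1, 0, 0, 0, 2, 0], [0, -1, 0, 0, -1, 0, 2]].
All simple roots have the same length, so the diagram is simply laced. The associated Dynkin diagram is a chain of 7 nodes with single edges (A_7), so the type is A_7 (the algebra sl(8)).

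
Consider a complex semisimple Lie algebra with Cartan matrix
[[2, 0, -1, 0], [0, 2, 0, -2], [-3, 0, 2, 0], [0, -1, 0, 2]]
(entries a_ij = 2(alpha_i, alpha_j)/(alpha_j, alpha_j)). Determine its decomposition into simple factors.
The diagram associated to this matrix has two connected components: the simple roots {alpha_2, alpha_4} form a chain of 2 nodes with a double edge at one end; the terminal node there is the unique short simple root (B_2), and {alpha_1, alpha_3} form two nodes joined by a triple edge (G_2). A semisimple Lie algebra decomposes uniquely as the direct sum of simple ideals, one per connected component of its Dynkin diagram, so g ≅ B_2 ⊕ G_2 (dimension 10 + 14 = 24).

B2 ⊕ G2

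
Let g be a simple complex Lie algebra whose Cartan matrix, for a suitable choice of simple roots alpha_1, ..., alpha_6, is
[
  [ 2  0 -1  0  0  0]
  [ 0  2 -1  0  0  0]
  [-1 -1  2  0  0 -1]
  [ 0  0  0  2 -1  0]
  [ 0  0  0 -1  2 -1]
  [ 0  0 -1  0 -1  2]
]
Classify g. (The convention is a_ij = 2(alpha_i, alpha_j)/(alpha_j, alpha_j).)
type D_6

The matrix has rank 6 with 2's on the diagonal. Reading the off-diagonal entries as Dynkin edges (a single edge where a_ij = a_ji = -1; a double or triple edge where a_ij * a_ji = 2 or 3), the diagram is a chain of 4 nodes with a fork of two nodes at one end (D_6). One simple-root ordering that puts it in standard form is (alpha_4, alpha_5, alpha_6, alpha_3, alpha_2, alpha_1). So the algebra is type D_6, i.e. so(12).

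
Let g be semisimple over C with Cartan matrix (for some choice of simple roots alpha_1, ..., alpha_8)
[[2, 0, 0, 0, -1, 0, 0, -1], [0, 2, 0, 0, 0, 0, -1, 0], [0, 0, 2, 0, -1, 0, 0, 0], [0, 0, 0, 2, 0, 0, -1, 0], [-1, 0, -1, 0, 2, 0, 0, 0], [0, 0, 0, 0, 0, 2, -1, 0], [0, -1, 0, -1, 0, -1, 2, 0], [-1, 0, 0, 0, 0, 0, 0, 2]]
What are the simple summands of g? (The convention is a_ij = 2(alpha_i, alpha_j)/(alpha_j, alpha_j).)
The diagram associated to this matrix has two connected components: the simple roots {alpha_1, alpha_3, alpha_5, alpha_8} form a chain of 4 nodes with single edges (A_4), and {alpha_2, alpha_4, alpha_6, alpha_7} form a chain of 2 nodes with a fork of two nodes at one end (D_4). A semisimple Lie algebra decomposes uniquely as the direct sum of simple ideals, one per connected component of its Dynkin diagram, so g ≅ A_4 ⊕ D_4 (dimension 24 + 28 = 52).

A4 + D4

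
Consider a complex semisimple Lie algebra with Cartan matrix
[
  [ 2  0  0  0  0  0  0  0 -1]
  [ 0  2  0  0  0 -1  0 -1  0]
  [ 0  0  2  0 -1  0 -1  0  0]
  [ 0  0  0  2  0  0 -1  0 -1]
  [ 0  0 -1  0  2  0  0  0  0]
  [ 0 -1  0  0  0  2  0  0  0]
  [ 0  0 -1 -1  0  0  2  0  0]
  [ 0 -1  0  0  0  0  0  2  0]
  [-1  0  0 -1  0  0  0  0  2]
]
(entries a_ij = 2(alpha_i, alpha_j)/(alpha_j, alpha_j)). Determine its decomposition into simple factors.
A_3 (sl(4)) ⊕ A_6 (sl(7))

The diagram associated to this matrix has two connected components: the simple roots {alpha_2, alpha_6, alpha_8} form a chain of 3 nodes with single edges (A_3), and {alpha_1, alpha_3, alpha_4, alpha_5, alpha_7, alpha_9} form a chain of 6 nodes with single edges (A_6). A semisimple Lie algebra decomposes uniquely as the direct sum of simple ideals, one per connected component of its Dynkin diagram, so g ≅ A_3 ⊕ A_6 (dimension 15 + 48 = 63).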